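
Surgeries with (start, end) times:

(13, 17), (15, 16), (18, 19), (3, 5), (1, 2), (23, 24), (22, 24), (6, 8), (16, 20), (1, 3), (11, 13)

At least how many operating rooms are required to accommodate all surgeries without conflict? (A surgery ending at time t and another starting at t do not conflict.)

Count concurrent intervals with a sweep; the peak is the room count.
starts: [1, 1, 3, 6, 11, 13, 15, 16, 18, 22, 23]
ends:   [2, 3, 5, 8, 13, 16, 17, 19, 20, 24, 24]
s1→1 s1→2  — peak 2.

2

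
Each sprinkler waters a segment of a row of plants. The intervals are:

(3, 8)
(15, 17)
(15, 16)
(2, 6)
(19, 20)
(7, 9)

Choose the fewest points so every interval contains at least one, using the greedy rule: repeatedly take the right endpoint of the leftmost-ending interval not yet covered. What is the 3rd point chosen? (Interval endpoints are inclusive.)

16

By right end: [2,6]  [3,8]  [7,9]  [15,16]  [15,17]  [19,20]
[2,6] uncovered → point at 6; [7,9] uncovered → point at 9; [15,16] uncovered → point at 16; [19,20] uncovered → point at 20.
Points: 6, 9, 16, 20 (4 total).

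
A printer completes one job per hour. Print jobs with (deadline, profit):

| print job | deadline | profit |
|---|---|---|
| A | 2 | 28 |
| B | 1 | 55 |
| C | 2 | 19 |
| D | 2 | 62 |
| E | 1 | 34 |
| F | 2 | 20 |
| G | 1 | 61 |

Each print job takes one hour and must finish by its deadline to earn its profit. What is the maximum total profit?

123

Profit order: D=62 G=61 B=55 E=34 A=28 F=20 C=19
Assign: D→slot 2, G→slot 1, B skipped, E skipped, A skipped, F skipped, C skipped.
Slots: [1:G] [2:D]
Profit = 61 + 62 = 123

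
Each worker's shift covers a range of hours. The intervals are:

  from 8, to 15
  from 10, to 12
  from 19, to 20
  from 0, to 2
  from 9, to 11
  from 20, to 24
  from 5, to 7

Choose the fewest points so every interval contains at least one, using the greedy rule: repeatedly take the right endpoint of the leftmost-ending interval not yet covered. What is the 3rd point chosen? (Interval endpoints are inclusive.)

11

Sorted: [0,2] [5,7] [9,11] [10,12] [8,15] [19,20] [20,24]
{[0,2]} hit by 2; {[5,7]} hit by 7; {[9,11],[10,12],[8,15]} hit by 11; {[19,20],[20,24]} hit by 20.
Points: 2, 7, 11, 20 (4 total).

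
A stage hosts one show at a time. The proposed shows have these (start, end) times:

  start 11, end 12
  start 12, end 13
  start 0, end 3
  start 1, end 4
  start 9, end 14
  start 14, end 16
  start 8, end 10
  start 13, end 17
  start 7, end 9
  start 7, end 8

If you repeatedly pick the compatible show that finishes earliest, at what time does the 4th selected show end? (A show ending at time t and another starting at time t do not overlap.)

12

By end time: (0,3), (1,4), (7,8), (7,9), (8,10), (11,12), (12,13), (9,14), (14,16), (13,17).
Pick (0,3); next start ≥ 3 → (7,8); next start ≥ 8 → (8,10); next start ≥ 10 → (11,12); next start ≥ 12 → (12,13); next start ≥ 13 → (14,16).
Selected: (0,3) (7,8) (8,10) (11,12) (12,13) (14,16)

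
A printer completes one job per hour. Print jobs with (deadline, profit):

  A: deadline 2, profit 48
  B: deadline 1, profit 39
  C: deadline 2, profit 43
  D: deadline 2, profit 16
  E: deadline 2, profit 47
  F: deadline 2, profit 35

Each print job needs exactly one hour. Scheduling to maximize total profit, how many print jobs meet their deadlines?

2

Take jobs in profit order; each goes to the latest open slot no later than its deadline.
Profit order: A=48 E=47 C=43 B=39 F=35 D=16
Assign: A→slot 2, E→slot 1, C skipped, B skipped, F skipped, D skipped.
Slots: [1:E] [2:A]
2 of 6 scheduled.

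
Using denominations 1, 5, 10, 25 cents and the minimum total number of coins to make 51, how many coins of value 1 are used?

51 − 2×25→1 − 1×1→0
Count of 1: 1

1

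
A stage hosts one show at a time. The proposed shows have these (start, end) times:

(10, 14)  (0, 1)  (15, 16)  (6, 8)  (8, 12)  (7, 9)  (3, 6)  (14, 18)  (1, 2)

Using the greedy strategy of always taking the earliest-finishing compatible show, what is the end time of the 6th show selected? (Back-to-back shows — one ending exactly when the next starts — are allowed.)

16

By end time: (0,1), (1,2), (3,6), (6,8), (7,9), (8,12), (10,14), (15,16), (14,18).
Pick (0,1); next start ≥ 1 → (1,2); next start ≥ 2 → (3,6); next start ≥ 6 → (6,8); next start ≥ 8 → (8,12); next start ≥ 12 → (15,16).
Selected: (0,1) (1,2) (3,6) (6,8) (8,12) (15,16)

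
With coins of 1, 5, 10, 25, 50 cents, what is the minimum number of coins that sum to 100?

Use the largest denomination that fits, subtract, and repeat.
100 − 2×50→0
Total coins = 2 = 2

2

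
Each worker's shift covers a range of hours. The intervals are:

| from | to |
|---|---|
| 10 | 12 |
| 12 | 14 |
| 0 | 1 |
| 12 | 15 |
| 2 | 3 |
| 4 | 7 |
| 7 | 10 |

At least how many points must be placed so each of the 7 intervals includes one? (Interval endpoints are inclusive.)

Sort by right endpoint; whenever an interval is uncovered, place a point at its right end.
By right end: [0,1]  [2,3]  [4,7]  [7,10]  [10,12]  [12,14]  [12,15]
[0,1] uncovered → point at 1; [2,3] uncovered → point at 3; [4,7] uncovered → point at 7; [10,12] uncovered → point at 12.
Points: 1, 3, 7, 12 (4 total).

4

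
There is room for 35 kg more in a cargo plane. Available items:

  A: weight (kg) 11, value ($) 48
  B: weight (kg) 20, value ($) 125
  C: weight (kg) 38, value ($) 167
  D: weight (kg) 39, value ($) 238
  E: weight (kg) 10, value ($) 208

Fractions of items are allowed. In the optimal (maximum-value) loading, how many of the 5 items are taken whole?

2

Sort by value per unit weight and fill in that order.
Order: E (208/10=20.80) > B (125/20=6.25) > D (238/39=6.10) > C (167/38=4.39) > A (48/11=4.36)
Fill: take E (10 @ 208) → take B (20 @ 125) → take 5/39 of D → 30.51; 35/35 used.
2 item(s) taken whole; one partial (take 5/39 of D).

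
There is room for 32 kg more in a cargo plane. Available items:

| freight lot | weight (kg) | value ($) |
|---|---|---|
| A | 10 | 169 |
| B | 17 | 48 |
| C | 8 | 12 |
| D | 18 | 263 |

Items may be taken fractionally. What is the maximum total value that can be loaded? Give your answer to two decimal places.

443.29

Greedy by value/weight ratio, highest first.
Ratios (sorted): A 16.90, D 14.61, B 2.82, C 1.50
take A (10 @ 169); take D (18 @ 263); take 4/17 of B → 11.29. Capacity used 32/32.
Total value = 443.29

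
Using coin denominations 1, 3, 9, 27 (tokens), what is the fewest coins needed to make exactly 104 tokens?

8

104 − 3×27→23 − 2×9→5 − 1×3→2 − 2×1→0
Total coins = 3 + 2 + 1 + 2 = 8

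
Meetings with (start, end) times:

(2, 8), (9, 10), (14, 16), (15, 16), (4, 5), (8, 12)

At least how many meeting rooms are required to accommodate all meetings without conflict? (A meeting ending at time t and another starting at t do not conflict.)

2

Count concurrent intervals with a sweep; the peak is the room count.
Events (time:±→running): 2:+→1 4:+→2 … peak 2.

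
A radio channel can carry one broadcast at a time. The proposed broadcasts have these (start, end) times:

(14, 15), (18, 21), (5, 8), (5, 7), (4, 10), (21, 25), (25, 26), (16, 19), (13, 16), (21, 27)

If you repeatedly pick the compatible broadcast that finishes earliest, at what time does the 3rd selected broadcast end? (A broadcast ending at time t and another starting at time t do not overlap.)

19

Greedy by earliest finish: after sorting by end time, pick each interval compatible with the last pick.
By end time: (5,7), (5,8), (4,10), (14,15), (13,16), (16,19), (18,21), (21,25), (25,26), (21,27).
Pick (5,7); next start ≥ 7 → (14,15); next start ≥ 15 → (16,19); next start ≥ 19 → (21,25); next start ≥ 25 → (25,26).
Selected: (5,7) (14,15) (16,19) (21,25) (25,26)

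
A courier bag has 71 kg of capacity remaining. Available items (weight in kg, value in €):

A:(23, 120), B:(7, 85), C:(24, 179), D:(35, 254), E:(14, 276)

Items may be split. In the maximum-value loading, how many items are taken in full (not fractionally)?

3

Sort by value per unit weight and fill in that order.
Ratios (sorted): E 19.71, B 12.14, C 7.46, D 7.26, A 5.22
take E (14 @ 276); take B (7 @ 85); take C (24 @ 179); take 26/35 of D → 188.69. Capacity used 71/71.
3 item(s) taken whole; one partial (take 26/35 of D).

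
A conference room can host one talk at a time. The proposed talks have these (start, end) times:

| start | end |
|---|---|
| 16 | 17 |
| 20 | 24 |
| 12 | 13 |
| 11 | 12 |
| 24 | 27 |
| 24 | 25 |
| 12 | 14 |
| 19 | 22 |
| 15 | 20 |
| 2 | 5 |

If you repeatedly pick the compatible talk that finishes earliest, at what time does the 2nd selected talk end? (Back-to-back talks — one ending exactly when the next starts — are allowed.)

12

Sort by end time and greedily take each interval whose start is ≥ the last chosen end.
Sorted by end: (2,5)  (11,12)  (12,13)  (12,14)  (16,17)  (15,20)  (19,22)  (20,24)  (24,25)  (24,27)
take (2,5); take (11,12); take (12,13); take (16,17); skip (15,20); take (19,22); take (24,25).
Selected: (2,5) (11,12) (12,13) (16,17) (19,22) (24,25)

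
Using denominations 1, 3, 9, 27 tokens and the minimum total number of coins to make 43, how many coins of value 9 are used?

1

Greedy: take as many of the largest coin as possible, then repeat with the remainder.
43 = 1×27 + 1×9 + 2×3 + 1×1
Count of 9: 1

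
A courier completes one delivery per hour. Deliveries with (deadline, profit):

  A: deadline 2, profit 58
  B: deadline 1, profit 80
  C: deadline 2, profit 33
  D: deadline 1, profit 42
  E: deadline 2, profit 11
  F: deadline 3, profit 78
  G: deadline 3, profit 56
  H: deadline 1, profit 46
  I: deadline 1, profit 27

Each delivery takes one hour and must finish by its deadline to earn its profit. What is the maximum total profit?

216

By profit: B(d1,80), F(d3,78), A(d2,58), G(d3,56), H(d1,46), D(d1,42), C(d2,33), I(d1,27), E(d2,11)
B→slot 1; F→slot 3; A→slot 2; G skipped; H skipped; D skipped; C skipped; I skipped; E skipped.
Profit = 80 + 58 + 78 = 216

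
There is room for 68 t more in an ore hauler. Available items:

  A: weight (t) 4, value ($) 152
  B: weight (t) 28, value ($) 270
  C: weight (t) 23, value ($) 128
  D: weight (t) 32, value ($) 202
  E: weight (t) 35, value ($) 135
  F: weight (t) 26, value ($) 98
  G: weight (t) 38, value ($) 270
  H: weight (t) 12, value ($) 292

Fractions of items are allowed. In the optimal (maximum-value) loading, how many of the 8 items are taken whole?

Sort by value per unit weight and fill in that order.
Ratios (sorted): A 38.00, H 24.33, B 9.64, G 7.11, D 6.31, C 5.57, E 3.86, F 3.77
take A (4 @ 152); take H (12 @ 292); take B (28 @ 270); take 24/38 of G → 170.53. Capacity used 68/68.
3 item(s) taken whole; one partial (take 24/38 of G).

3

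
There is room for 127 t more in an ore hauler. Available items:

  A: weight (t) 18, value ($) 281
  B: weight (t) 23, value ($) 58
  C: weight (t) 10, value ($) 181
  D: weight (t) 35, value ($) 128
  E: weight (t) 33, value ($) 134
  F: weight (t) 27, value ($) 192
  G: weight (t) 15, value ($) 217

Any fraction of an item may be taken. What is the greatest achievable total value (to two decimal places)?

Greedy by value/weight ratio, highest first.
Order: C (181/10=18.10) > A (281/18=15.61) > G (217/15=14.47) > F (192/27=7.11) > E (134/33=4.06) > D (128/35=3.66) > B (58/23=2.52)
Fill: take C (10 @ 181) → take A (18 @ 281) → take G (15 @ 217) → take F (27 @ 192) → take E (33 @ 134) → take 24/35 of D → 87.77; 127/127 used.
Total value = 1092.77

1092.77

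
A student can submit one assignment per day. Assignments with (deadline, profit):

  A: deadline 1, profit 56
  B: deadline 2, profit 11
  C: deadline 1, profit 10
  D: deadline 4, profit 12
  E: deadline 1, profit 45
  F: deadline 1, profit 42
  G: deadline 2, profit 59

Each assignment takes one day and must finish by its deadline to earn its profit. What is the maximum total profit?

127

Take jobs in profit order; each goes to the latest open slot no later than its deadline.
Profit order: G=59 A=56 E=45 F=42 D=12 B=11 C=10
Assign: G→slot 2, A→slot 1, E skipped, F skipped, D→slot 4, B skipped, C skipped.
Slots: [1:A] [2:G] [4:D]
Profit = 56 + 59 + 12 = 127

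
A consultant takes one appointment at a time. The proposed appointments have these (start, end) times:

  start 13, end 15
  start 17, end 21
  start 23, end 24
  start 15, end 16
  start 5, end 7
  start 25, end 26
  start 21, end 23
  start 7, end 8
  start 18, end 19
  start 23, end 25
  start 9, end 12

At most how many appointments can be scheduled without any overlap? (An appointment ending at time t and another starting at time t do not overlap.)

Order by finish time; keep every interval that doesn't clash with the previous kept one.
By end time: (5,7), (7,8), (9,12), (13,15), (15,16), (18,19), (17,21), (21,23), (23,24), (23,25), (25,26).
Pick (5,7); next start ≥ 7 → (7,8); next start ≥ 8 → (9,12); next start ≥ 12 → (13,15); next start ≥ 15 → (15,16); next start ≥ 16 → (18,19); next start ≥ 19 → (21,23); next start ≥ 23 → (23,24); next start ≥ 24 → (25,26).
Selected 9 appointments.

9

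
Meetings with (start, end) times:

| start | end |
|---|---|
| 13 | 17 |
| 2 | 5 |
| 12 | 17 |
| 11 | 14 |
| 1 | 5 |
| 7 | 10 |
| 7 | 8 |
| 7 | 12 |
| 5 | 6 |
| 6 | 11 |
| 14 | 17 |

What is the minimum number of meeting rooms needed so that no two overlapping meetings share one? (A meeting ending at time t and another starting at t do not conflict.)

4

Count concurrent intervals with a sweep; the peak is the room count.
Events (time:±→running): 1:+→1 2:+→2 5:-→1 5:-→0 5:+→1 6:-→0 6:+→1 7:+→2 7:+→3 7:+→4 … peak 4.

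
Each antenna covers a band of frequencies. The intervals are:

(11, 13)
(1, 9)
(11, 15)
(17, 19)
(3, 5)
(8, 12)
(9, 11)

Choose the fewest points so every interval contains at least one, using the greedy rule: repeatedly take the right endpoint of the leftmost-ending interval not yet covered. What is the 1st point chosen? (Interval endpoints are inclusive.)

Process intervals by earliest right end; each time one isn't hit yet, stab at its right endpoint.
By right end: [3,5]  [1,9]  [9,11]  [8,12]  [11,13]  [11,15]  [17,19]
[3,5] uncovered → point at 5; [9,11] uncovered → point at 11; [17,19] uncovered → point at 19.
Points: 5, 11, 19 (3 total).

5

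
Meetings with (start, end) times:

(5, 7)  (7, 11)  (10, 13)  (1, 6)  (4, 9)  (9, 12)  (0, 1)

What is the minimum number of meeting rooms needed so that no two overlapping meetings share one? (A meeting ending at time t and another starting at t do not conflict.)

Events (time:±→running): 0:+→1 1:-→0 1:+→1 4:+→2 5:+→3 … peak 3.

3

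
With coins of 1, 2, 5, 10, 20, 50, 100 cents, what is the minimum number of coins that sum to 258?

258 − 2×100→58 − 1×50→8 − 1×5→3 − 1×2→1 − 1×1→0
Total coins = 2 + 1 + 1 + 1 + 1 = 6

6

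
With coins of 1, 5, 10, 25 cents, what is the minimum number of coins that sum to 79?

7

Use the largest denomination that fits, subtract, and repeat.
79 = 3×25 + 4×1
Total coins = 3 + 4 = 7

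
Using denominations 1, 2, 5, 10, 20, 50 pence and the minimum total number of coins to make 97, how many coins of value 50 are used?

1

Greedy: take as many of the largest coin as possible, then repeat with the remainder.
97 = 1×50 + 2×20 + 1×5 + 1×2
Count of 50: 1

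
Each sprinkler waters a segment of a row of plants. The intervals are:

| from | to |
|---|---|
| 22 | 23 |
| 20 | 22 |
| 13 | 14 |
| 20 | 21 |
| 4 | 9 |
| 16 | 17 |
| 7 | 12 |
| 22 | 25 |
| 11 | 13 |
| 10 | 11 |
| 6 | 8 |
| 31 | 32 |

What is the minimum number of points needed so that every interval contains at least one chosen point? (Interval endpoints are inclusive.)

7

Sorted: [6,8] [4,9] [10,11] [7,12] [11,13] [13,14] [16,17] [20,21] [20,22] [22,23] [22,25] [31,32]
{[6,8],[4,9]} hit by 8; {[10,11],[7,12],[11,13]} hit by 11; {[13,14]} hit by 14; {[16,17]} hit by 17; {[20,21],[20,22]} hit by 21; {[22,23],[22,25]} hit by 23; {[31,32]} hit by 32.
Points: 8, 11, 14, 17, 21, 23, 32 (7 total).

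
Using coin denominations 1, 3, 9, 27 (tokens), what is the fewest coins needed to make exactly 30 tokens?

Use the largest denomination that fits, subtract, and repeat.
30 − 1×27→3 − 1×3→0
Total coins = 1 + 1 = 2

2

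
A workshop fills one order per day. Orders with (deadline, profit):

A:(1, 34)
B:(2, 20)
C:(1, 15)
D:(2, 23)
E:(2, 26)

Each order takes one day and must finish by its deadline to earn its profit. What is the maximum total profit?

Sort by profit descending; place each in the latest free slot ≤ its deadline.
Profit order: A=34 E=26 D=23 B=20 C=15
Assign: A→slot 1, E→slot 2, D skipped, B skipped, C skipped.
Slots: [1:A] [2:E]
Profit = 34 + 26 = 60

60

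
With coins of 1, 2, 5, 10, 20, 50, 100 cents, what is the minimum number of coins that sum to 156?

Greedy: take as many of the largest coin as possible, then repeat with the remainder.
156 − 1×100→56 − 1×50→6 − 1×5→1 − 1×1→0
Total coins = 1 + 1 + 1 + 1 = 4

4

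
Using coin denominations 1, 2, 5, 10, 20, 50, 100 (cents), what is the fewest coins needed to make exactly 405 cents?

405 = 4×100 + 1×5
Total coins = 4 + 1 = 5

5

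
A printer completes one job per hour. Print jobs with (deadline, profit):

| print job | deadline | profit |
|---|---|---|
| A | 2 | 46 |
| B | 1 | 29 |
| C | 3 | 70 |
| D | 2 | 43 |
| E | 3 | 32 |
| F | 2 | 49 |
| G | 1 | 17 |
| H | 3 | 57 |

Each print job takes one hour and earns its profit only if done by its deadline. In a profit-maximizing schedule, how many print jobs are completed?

3

By profit: C(d3,70), H(d3,57), F(d2,49), A(d2,46), D(d2,43), E(d3,32), B(d1,29), G(d1,17)
C→slot 3; H→slot 2; F→slot 1; A skipped; D skipped; E skipped; B skipped; G skipped.
3 of 8 scheduled.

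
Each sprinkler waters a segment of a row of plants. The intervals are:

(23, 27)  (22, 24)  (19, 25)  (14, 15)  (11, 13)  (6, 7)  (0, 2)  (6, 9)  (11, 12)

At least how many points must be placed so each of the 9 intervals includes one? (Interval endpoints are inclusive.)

5

By right end: [0,2]  [6,7]  [6,9]  [11,12]  [11,13]  [14,15]  [22,24]  [19,25]  [23,27]
[0,2] uncovered → point at 2; [6,7] uncovered → point at 7; [11,12] uncovered → point at 12; [14,15] uncovered → point at 15; [22,24] uncovered → point at 24.
Points: 2, 7, 12, 15, 24 (5 total).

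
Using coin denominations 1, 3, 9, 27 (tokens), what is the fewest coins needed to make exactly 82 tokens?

4

82 = 3×27 + 1×1
Total coins = 3 + 1 = 4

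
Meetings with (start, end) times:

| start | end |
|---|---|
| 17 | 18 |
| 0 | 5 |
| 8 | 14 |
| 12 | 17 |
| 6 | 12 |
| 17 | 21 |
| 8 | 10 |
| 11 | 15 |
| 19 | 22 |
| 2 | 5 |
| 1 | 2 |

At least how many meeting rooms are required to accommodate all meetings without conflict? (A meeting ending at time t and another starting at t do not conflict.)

3

Count concurrent intervals with a sweep; the peak is the room count.
Events (time:±→running): 0:+→1 1:+→2 2:-→1 2:+→2 5:-→1 5:-→0 6:+→1 8:+→2 8:+→3 … peak 3.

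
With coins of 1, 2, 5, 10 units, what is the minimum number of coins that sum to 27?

4

Use the largest denomination that fits, subtract, and repeat.
27 − 2×10→7 − 1×5→2 − 1×2→0
Total coins = 2 + 1 + 1 = 4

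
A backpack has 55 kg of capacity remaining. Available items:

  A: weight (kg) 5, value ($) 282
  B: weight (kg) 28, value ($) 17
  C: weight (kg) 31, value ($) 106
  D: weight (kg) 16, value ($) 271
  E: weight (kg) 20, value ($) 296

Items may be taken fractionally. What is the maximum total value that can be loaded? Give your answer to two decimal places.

896.87

Greedy by value/weight ratio, highest first.
Order: A (282/5=56.40) > D (271/16=16.94) > E (296/20=14.80) > C (106/31=3.42) > B (17/28=0.61)
Fill: take A (5 @ 282) → take D (16 @ 271) → take E (20 @ 296) → take 14/31 of C → 47.87; 55/55 used.
Total value = 896.87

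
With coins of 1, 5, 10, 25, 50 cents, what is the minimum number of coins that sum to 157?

157 − 3×50→7 − 1×5→2 − 2×1→0
Total coins = 3 + 1 + 2 = 6

6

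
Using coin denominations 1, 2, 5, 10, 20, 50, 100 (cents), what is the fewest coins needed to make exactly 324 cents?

6

Greedy: take as many of the largest coin as possible, then repeat with the remainder.
324 − 3×100→24 − 1×20→4 − 2×2→0
Total coins = 3 + 1 + 2 = 6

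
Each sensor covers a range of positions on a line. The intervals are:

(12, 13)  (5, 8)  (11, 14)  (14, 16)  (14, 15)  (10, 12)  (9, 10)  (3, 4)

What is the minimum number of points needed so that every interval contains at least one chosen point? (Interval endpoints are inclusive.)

5

Sort by right endpoint; whenever an interval is uncovered, place a point at its right end.
Sorted: [3,4] [5,8] [9,10] [10,12] [12,13] [11,14] [14,15] [14,16]
{[3,4]} hit by 4; {[5,8]} hit by 8; {[9,10],[10,12]} hit by 10; {[12,13],[11,14]} hit by 13; {[14,15],[14,16]} hit by 15.
Points: 4, 8, 10, 13, 15 (5 total).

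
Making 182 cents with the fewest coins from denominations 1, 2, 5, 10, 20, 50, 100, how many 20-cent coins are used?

1

182 = 1×100 + 1×50 + 1×20 + 1×10 + 1×2
Count of 20: 1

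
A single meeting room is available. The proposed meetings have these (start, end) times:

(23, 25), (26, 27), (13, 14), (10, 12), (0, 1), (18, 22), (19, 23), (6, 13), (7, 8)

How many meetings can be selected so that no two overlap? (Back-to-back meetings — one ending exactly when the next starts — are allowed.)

Sort by end time and greedily take each interval whose start is ≥ the last chosen end.
Sorted by end: (0,1)  (7,8)  (10,12)  (6,13)  (13,14)  (18,22)  (19,23)  (23,25)  (26,27)
take (0,1); take (7,8); take (10,12); skip (6,13); take (13,14); take (18,22); take (23,25); take (26,27).
Selected 7 meetings.

7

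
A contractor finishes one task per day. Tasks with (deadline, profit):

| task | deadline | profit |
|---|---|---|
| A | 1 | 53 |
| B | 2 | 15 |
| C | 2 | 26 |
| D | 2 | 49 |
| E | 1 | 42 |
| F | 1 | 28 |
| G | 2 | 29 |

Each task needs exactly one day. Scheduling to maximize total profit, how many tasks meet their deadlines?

Profit order: A=53 D=49 E=42 G=29 F=28 C=26 B=15
Assign: A→slot 1, D→slot 2, E skipped, G skipped, F skipped, C skipped, B skipped.
Slots: [1:A] [2:D]
2 of 7 scheduled.

2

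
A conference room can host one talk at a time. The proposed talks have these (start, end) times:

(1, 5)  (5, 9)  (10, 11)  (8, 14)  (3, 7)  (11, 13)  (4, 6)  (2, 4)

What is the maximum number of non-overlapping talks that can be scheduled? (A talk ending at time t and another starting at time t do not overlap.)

Sorted by end: (2,4)  (1,5)  (4,6)  (3,7)  (5,9)  (10,11)  (11,13)  (8,14)
take (2,4); take (4,6); take (10,11); take (11,13); skip (8,14).
Selected 4 talks.

4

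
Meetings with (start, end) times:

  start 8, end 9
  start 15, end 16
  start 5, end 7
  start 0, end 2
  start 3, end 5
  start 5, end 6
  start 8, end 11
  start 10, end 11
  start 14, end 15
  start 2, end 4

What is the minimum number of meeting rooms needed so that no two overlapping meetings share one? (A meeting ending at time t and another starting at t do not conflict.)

2

starts: [0, 2, 3, 5, 5, 8, 8, 10, 14, 15]
ends:   [2, 4, 5, 6, 7, 9, 11, 11, 15, 16]
s0→1 e2→0 s2→1 s3→2  — peak 2.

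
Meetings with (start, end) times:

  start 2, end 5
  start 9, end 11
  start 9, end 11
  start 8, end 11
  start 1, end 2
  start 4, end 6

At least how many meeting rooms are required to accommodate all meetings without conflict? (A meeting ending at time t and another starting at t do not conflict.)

Events (time:±→running): 1:+→1 2:-→0 2:+→1 4:+→2 5:-→1 6:-→0 8:+→1 9:+→2 9:+→3 … peak 3.

3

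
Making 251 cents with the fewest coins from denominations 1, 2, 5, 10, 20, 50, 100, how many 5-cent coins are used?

0

Use the largest denomination that fits, subtract, and repeat.
251 = 2×100 + 1×50 + 1×1
Count of 5: 0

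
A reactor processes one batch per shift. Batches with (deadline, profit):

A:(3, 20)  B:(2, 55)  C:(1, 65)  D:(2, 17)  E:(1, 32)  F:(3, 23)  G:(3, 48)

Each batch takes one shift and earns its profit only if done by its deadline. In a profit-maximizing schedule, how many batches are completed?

3

Take jobs in profit order; each goes to the latest open slot no later than its deadline.
By profit: C(d1,65), B(d2,55), G(d3,48), E(d1,32), F(d3,23), A(d3,20), D(d2,17)
C→slot 1; B→slot 2; G→slot 3; E skipped; F skipped; A skipped; D skipped.
3 of 7 scheduled.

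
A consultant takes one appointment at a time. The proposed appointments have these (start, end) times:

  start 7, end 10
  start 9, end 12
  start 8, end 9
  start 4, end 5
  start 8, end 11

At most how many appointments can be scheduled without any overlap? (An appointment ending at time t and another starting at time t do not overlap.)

Order by finish time; keep every interval that doesn't clash with the previous kept one.
By end time: (4,5), (8,9), (7,10), (8,11), (9,12).
Pick (4,5); next start ≥ 5 → (8,9); next start ≥ 9 → (9,12).
Selected 3 appointments.

3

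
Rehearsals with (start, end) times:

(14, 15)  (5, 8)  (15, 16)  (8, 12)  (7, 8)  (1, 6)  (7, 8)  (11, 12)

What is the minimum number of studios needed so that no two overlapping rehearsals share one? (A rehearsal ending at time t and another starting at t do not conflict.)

3

The answer is the maximum number of intervals overlapping at any instant.
starts: [1, 5, 7, 7, 8, 11, 14, 15]
ends:   [6, 8, 8, 8, 12, 12, 15, 16]
s1→1 s5→2 e6→1 s7→2 s7→3  — peak 3.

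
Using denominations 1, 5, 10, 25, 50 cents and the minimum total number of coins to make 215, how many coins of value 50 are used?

Use the largest denomination that fits, subtract, and repeat.
215 − 4×50→15 − 1×10→5 − 1×5→0
Count of 50: 4

4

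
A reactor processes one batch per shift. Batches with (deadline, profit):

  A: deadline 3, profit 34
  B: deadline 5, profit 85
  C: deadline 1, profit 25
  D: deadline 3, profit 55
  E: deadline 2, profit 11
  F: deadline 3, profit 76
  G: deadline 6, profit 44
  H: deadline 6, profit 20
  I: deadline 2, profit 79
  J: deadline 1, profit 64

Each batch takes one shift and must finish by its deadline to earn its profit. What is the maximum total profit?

368

Take jobs in profit order; each goes to the latest open slot no later than its deadline.
Profit order: B=85 I=79 F=76 J=64 D=55 G=44 A=34 C=25 H=20 E=11
Assign: B→slot 5, I→slot 2, F→slot 3, J→slot 1, D skipped, G→slot 6, A skipped, C skipped, H→slot 4, E skipped.
Slots: [1:J] [2:I] [3:F] [4:H] [5:B] [6:G]
Profit = 64 + 79 + 76 + 20 + 85 + 44 = 368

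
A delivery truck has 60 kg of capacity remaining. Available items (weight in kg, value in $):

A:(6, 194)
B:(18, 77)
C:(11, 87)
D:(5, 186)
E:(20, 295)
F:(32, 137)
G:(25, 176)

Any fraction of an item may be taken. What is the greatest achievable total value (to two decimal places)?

888.72

Greedy by value/weight ratio, highest first.
Order: D (186/5=37.20) > A (194/6=32.33) > E (295/20=14.75) > C (87/11=7.91) > G (176/25=7.04) > F (137/32=4.28) > B (77/18=4.28)
Fill: take D (5 @ 186) → take A (6 @ 194) → take E (20 @ 295) → take C (11 @ 87) → take 18/25 of G → 126.72; 60/60 used.
Total value = 888.72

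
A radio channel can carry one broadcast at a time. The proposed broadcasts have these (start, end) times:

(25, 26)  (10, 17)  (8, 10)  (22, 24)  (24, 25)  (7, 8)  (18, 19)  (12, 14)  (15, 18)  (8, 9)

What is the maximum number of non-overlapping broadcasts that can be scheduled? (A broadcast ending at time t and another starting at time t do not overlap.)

Sort by end time and greedily take each interval whose start is ≥ the last chosen end.
By end time: (7,8), (8,9), (8,10), (12,14), (10,17), (15,18), (18,19), (22,24), (24,25), (25,26).
Pick (7,8); next start ≥ 8 → (8,9); next start ≥ 9 → (12,14); next start ≥ 14 → (15,18); next start ≥ 18 → (18,19); next start ≥ 19 → (22,24); next start ≥ 24 → (24,25); next start ≥ 25 → (25,26).
Selected 8 broadcasts.

8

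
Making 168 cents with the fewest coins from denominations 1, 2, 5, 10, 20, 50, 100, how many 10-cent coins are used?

1

Greedy: take as many of the largest coin as possible, then repeat with the remainder.
168 = 1×100 + 1×50 + 1×10 + 1×5 + 1×2 + 1×1
Count of 10: 1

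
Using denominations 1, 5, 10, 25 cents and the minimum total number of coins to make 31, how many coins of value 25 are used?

Greedy: take as many of the largest coin as possible, then repeat with the remainder.
31 = 1×25 + 1×5 + 1×1
Count of 25: 1

1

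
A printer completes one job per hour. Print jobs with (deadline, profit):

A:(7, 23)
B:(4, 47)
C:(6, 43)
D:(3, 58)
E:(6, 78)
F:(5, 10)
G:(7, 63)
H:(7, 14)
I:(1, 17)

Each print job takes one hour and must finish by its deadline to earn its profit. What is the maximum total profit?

329

Profit order: E=78 G=63 D=58 B=47 C=43 A=23 I=17 H=14 F=10
Assign: E→slot 6, G→slot 7, D→slot 3, B→slot 4, C→slot 5, A→slot 2, I→slot 1, H skipped, F skipped.
Slots: [1:I] [2:A] [3:D] [4:B] [5:C] [6:E] [7:G]
Profit = 17 + 23 + 58 + 47 + 43 + 78 + 63 = 329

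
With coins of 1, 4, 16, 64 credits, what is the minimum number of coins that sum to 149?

Greedy: take as many of the largest coin as possible, then repeat with the remainder.
149 − 2×64→21 − 1×16→5 − 1×4→1 − 1×1→0
Total coins = 2 + 1 + 1 + 1 = 5

5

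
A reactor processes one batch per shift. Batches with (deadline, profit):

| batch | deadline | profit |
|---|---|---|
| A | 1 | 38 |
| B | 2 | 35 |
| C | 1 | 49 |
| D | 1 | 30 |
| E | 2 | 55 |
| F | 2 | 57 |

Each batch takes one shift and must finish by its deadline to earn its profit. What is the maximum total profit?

112

Take jobs in profit order; each goes to the latest open slot no later than its deadline.
By profit: F(d2,57), E(d2,55), C(d1,49), A(d1,38), B(d2,35), D(d1,30)
F→slot 2; E→slot 1; C skipped; A skipped; B skipped; D skipped.
Profit = 55 + 57 = 112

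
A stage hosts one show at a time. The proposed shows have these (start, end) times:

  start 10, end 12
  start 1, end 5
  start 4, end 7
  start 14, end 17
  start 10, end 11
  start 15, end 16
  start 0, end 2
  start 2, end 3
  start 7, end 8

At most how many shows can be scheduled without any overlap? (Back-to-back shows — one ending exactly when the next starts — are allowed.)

Order by finish time; keep every interval that doesn't clash with the previous kept one.
Sorted by end: (0,2)  (2,3)  (1,5)  (4,7)  (7,8)  (10,11)  (10,12)  (15,16)  (14,17)
take (0,2); take (2,3); skip (1,5); take (4,7); take (7,8); take (10,11); take (15,16).
Selected 6 shows.

6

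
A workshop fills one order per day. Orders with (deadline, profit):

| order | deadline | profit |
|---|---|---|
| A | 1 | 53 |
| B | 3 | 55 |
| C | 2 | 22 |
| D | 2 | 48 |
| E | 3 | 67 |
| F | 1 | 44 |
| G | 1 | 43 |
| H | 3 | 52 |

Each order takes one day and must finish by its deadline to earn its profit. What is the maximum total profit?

Take jobs in profit order; each goes to the latest open slot no later than its deadline.
By profit: E(d3,67), B(d3,55), A(d1,53), H(d3,52), D(d2,48), F(d1,44), G(d1,43), C(d2,22)
E→slot 3; B→slot 2; A→slot 1; H skipped; D skipped; F skipped; G skipped; C skipped.
Profit = 53 + 55 + 67 = 175

175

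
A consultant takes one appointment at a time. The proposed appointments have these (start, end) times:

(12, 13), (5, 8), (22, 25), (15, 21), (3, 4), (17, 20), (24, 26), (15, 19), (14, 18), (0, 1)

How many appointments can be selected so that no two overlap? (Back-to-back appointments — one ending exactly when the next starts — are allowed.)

6

By end time: (0,1), (3,4), (5,8), (12,13), (14,18), (15,19), (17,20), (15,21), (22,25), (24,26).
Pick (0,1); next start ≥ 1 → (3,4); next start ≥ 4 → (5,8); next start ≥ 8 → (12,13); next start ≥ 13 → (14,18); next start ≥ 18 → (22,25).
Selected 6 appointments.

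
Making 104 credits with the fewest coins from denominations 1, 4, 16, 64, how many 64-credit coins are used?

1

104 − 1×64→40 − 2×16→8 − 2×4→0
Count of 64: 1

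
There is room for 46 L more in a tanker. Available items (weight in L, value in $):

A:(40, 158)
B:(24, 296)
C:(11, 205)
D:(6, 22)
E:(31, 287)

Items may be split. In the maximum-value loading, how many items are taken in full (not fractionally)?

Greedy by value/weight ratio, highest first.
Ratios (sorted): C 18.64, B 12.33, E 9.26, A 3.95, D 3.67
take C (11 @ 205); take B (24 @ 296); take 11/31 of E → 101.84. Capacity used 46/46.
2 item(s) taken whole; one partial (take 11/31 of E).

2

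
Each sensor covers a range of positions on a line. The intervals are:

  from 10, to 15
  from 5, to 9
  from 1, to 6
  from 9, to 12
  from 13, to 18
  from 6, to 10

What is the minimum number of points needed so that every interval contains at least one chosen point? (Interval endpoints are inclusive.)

Sort by right endpoint; whenever an interval is uncovered, place a point at its right end.
By right end: [1,6]  [5,9]  [6,10]  [9,12]  [10,15]  [13,18]
[1,6] uncovered → point at 6; [9,12] uncovered → point at 12; [13,18] uncovered → point at 18.
Points: 6, 12, 18 (3 total).

3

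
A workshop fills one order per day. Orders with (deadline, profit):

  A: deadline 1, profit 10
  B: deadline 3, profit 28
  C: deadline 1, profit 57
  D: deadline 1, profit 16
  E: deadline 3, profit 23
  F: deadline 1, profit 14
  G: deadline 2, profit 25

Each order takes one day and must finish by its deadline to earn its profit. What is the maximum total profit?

110

Take jobs in profit order; each goes to the latest open slot no later than its deadline.
Profit order: C=57 B=28 G=25 E=23 D=16 F=14 A=10
Assign: C→slot 1, B→slot 3, G→slot 2, E skipped, D skipped, F skipped, A skipped.
Slots: [1:C] [2:G] [3:B]
Profit = 57 + 25 + 28 = 110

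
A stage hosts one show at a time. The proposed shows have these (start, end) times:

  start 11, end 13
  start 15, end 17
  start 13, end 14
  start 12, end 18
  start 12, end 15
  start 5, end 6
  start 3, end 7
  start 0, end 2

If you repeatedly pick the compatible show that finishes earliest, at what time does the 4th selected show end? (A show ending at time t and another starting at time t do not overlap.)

Order by finish time; keep every interval that doesn't clash with the previous kept one.
By end time: (0,2), (5,6), (3,7), (11,13), (13,14), (12,15), (15,17), (12,18).
Pick (0,2); next start ≥ 2 → (5,6); next start ≥ 6 → (11,13); next start ≥ 13 → (13,14); next start ≥ 14 → (15,17).
Selected: (0,2) (5,6) (11,13) (13,14) (15,17)

14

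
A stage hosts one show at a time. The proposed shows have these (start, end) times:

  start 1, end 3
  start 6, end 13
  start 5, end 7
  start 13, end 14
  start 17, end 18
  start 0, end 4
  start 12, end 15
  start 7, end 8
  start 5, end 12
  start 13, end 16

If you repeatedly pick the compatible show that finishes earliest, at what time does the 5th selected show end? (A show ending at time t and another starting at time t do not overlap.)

18

Order by finish time; keep every interval that doesn't clash with the previous kept one.
By end time: (1,3), (0,4), (5,7), (7,8), (5,12), (6,13), (13,14), (12,15), (13,16), (17,18).
Pick (1,3); next start ≥ 3 → (5,7); next start ≥ 7 → (7,8); next start ≥ 8 → (13,14); next start ≥ 14 → (17,18).
Selected: (1,3) (5,7) (7,8) (13,14) (17,18)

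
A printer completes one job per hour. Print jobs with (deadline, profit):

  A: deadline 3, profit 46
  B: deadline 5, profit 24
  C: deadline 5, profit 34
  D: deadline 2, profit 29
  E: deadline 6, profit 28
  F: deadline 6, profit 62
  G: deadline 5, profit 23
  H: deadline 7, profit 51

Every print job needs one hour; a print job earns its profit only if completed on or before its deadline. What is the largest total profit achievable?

Profit order: F=62 H=51 A=46 C=34 D=29 E=28 B=24 G=23
Assign: F→slot 6, H→slot 7, A→slot 3, C→slot 5, D→slot 2, E→slot 4, B→slot 1, G skipped.
Slots: [1:B] [2:D] [3:A] [4:E] [5:C] [6:F] [7:H]
Profit = 24 + 29 + 46 + 28 + 34 + 62 + 51 = 274

274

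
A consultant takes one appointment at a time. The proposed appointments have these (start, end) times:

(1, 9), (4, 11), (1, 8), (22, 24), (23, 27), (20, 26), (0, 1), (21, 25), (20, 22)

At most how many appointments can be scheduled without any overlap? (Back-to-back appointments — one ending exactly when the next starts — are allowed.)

Order by finish time; keep every interval that doesn't clash with the previous kept one.
Sorted by end: (0,1)  (1,8)  (1,9)  (4,11)  (20,22)  (22,24)  (21,25)  (20,26)  (23,27)
take (0,1); take (1,8); skip (4,11); take (20,22); take (22,24); skip (23,27).
Selected 4 appointments.

4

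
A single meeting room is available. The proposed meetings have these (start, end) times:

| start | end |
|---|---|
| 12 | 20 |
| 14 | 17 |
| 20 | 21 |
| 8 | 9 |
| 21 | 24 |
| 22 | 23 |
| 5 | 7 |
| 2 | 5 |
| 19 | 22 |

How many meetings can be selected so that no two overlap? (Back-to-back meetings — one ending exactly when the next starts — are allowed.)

Greedy by earliest finish: after sorting by end time, pick each interval compatible with the last pick.
Sorted by end: (2,5)  (5,7)  (8,9)  (14,17)  (12,20)  (20,21)  (19,22)  (22,23)  (21,24)
take (2,5); take (5,7); take (8,9); take (14,17); skip (12,20); take (20,21); take (22,23).
Selected 6 meetings.

6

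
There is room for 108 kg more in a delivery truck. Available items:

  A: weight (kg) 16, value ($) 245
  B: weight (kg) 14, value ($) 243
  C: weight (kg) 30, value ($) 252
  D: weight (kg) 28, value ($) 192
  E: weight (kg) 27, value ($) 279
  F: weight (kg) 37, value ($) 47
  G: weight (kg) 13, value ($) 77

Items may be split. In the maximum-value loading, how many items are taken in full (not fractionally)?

Ratios (sorted): B 17.36, A 15.31, E 10.33, C 8.40, D 6.86, G 5.92, F 1.27
take B (14 @ 243); take A (16 @ 245); take E (27 @ 279); take C (30 @ 252); take 21/28 of D → 144.00. Capacity used 108/108.
4 item(s) taken whole; one partial (take 21/28 of D).

4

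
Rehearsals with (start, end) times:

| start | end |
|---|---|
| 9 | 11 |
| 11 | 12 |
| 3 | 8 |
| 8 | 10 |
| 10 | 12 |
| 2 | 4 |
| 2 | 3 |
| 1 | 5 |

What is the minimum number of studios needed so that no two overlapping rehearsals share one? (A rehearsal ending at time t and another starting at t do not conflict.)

3

Events (time:±→running): 1:+→1 2:+→2 2:+→3 … peak 3.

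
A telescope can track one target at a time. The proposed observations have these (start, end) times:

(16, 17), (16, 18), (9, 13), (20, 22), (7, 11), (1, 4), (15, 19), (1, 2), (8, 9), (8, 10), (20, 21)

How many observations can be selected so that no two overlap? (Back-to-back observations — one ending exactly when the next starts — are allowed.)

5

By end time: (1,2), (1,4), (8,9), (8,10), (7,11), (9,13), (16,17), (16,18), (15,19), (20,21), (20,22).
Pick (1,2); next start ≥ 2 → (8,9); next start ≥ 9 → (9,13); next start ≥ 13 → (16,17); next start ≥ 17 → (20,21).
Selected 5 observations.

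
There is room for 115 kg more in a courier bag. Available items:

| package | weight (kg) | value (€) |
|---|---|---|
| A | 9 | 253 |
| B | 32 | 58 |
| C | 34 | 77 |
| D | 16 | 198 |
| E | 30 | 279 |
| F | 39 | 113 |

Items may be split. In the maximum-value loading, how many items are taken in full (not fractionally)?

4

Sort by value per unit weight and fill in that order.
Ratios (sorted): A 28.11, D 12.38, E 9.30, F 2.90, C 2.26, B 1.81
take A (9 @ 253); take D (16 @ 198); take E (30 @ 279); take F (39 @ 113); take 21/34 of C → 47.56. Capacity used 115/115.
4 item(s) taken whole; one partial (take 21/34 of C).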